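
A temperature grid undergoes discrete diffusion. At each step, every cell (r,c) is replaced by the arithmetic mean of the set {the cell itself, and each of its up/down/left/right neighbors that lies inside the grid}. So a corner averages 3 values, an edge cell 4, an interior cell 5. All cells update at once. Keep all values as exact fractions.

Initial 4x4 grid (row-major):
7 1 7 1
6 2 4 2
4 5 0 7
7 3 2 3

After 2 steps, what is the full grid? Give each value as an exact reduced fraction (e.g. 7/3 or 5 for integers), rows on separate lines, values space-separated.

After step 1:
  14/3 17/4 13/4 10/3
  19/4 18/5 3 7/2
  11/2 14/5 18/5 3
  14/3 17/4 2 4
After step 2:
  41/9 473/120 83/24 121/36
  1111/240 92/25 339/100 77/24
  1063/240 79/20 72/25 141/40
  173/36 823/240 277/80 3

Answer: 41/9 473/120 83/24 121/36
1111/240 92/25 339/100 77/24
1063/240 79/20 72/25 141/40
173/36 823/240 277/80 3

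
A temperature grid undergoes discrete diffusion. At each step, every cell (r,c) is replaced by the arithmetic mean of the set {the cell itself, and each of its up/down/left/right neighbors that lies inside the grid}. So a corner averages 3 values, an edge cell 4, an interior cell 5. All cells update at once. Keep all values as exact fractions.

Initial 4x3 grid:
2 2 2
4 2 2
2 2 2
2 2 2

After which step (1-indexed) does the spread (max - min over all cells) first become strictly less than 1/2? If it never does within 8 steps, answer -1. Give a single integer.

Step 1: max=8/3, min=2, spread=2/3
Step 2: max=151/60, min=2, spread=31/60
Step 3: max=1291/540, min=2, spread=211/540
  -> spread < 1/2 first at step 3
Step 4: max=124897/54000, min=1847/900, spread=14077/54000
Step 5: max=1112407/486000, min=111683/54000, spread=5363/24300
Step 6: max=32900809/14580000, min=62869/30000, spread=93859/583200
Step 7: max=1959874481/874800000, min=102536467/48600000, spread=4568723/34992000
Step 8: max=116756435629/52488000000, min=3097618889/1458000000, spread=8387449/83980800

Answer: 3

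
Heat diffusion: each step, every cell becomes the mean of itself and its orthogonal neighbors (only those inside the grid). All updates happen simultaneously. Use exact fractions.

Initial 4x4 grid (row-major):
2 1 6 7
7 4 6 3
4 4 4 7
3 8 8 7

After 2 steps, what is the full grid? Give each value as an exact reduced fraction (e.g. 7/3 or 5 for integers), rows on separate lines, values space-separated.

After step 1:
  10/3 13/4 5 16/3
  17/4 22/5 23/5 23/4
  9/2 24/5 29/5 21/4
  5 23/4 27/4 22/3
After step 2:
  65/18 959/240 1091/240 193/36
  989/240 213/50 511/100 157/30
  371/80 101/20 136/25 181/30
  61/12 223/40 769/120 58/9

Answer: 65/18 959/240 1091/240 193/36
989/240 213/50 511/100 157/30
371/80 101/20 136/25 181/30
61/12 223/40 769/120 58/9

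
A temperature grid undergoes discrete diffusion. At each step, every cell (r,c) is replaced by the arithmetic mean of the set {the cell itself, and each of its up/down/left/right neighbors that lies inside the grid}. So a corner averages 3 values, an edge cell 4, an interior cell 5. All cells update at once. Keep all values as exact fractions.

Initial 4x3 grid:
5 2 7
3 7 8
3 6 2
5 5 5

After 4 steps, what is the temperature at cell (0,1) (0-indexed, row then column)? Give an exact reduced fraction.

Step 1: cell (0,1) = 21/4
Step 2: cell (0,1) = 389/80
Step 3: cell (0,1) = 7989/1600
Step 4: cell (0,1) = 475151/96000
Full grid after step 4:
  607441/129600 475151/96000 675941/129600
  1003331/216000 590227/120000 1115581/216000
  995471/216000 1734181/360000 358907/72000
  596881/129600 4065419/864000 23303/4800

Answer: 475151/96000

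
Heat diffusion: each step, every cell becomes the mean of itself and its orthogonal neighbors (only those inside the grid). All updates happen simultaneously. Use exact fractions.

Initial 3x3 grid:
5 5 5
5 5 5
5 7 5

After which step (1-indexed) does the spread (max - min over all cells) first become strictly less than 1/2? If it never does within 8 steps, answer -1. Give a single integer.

Answer: 3

Derivation:
Step 1: max=17/3, min=5, spread=2/3
Step 2: max=667/120, min=5, spread=67/120
Step 3: max=5837/1080, min=507/100, spread=1807/5400
  -> spread < 1/2 first at step 3
Step 4: max=2317963/432000, min=13861/2700, spread=33401/144000
Step 5: max=20669933/3888000, min=1393391/270000, spread=3025513/19440000
Step 6: max=8240926867/1555200000, min=74755949/14400000, spread=53531/497664
Step 7: max=492592925849/93312000000, min=20231116051/3888000000, spread=450953/5971968
Step 8: max=29502503560603/5598720000000, min=2433808610519/466560000000, spread=3799043/71663616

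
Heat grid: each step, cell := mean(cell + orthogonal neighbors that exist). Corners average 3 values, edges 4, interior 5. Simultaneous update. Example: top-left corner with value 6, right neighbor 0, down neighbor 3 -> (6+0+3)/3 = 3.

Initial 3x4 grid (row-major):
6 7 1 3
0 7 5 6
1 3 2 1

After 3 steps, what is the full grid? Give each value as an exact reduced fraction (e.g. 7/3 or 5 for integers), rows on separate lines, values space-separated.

After step 1:
  13/3 21/4 4 10/3
  7/2 22/5 21/5 15/4
  4/3 13/4 11/4 3
After step 2:
  157/36 1079/240 1007/240 133/36
  407/120 103/25 191/50 857/240
  97/36 44/15 33/10 19/6
After step 3:
  8819/2160 30911/7200 29171/7200 2063/540
  26221/7200 22513/6000 2851/750 51307/14400
  3247/1080 11743/3600 661/200 803/240

Answer: 8819/2160 30911/7200 29171/7200 2063/540
26221/7200 22513/6000 2851/750 51307/14400
3247/1080 11743/3600 661/200 803/240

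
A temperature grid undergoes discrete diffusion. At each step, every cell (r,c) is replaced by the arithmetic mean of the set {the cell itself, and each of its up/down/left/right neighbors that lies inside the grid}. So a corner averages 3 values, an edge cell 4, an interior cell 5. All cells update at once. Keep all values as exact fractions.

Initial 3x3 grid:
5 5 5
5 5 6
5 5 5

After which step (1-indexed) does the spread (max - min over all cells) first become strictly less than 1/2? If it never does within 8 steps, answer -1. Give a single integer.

Answer: 1

Derivation:
Step 1: max=16/3, min=5, spread=1/3
  -> spread < 1/2 first at step 1
Step 2: max=1267/240, min=5, spread=67/240
Step 3: max=11237/2160, min=1007/200, spread=1807/10800
Step 4: max=4477963/864000, min=27361/5400, spread=33401/288000
Step 5: max=40109933/7776000, min=2743391/540000, spread=3025513/38880000
Step 6: max=16016926867/3110400000, min=146755949/28800000, spread=53531/995328
Step 7: max=959152925849/186624000000, min=39671116051/7776000000, spread=450953/11943936
Step 8: max=57496103560603/11197440000000, min=4766608610519/933120000000, spread=3799043/143327232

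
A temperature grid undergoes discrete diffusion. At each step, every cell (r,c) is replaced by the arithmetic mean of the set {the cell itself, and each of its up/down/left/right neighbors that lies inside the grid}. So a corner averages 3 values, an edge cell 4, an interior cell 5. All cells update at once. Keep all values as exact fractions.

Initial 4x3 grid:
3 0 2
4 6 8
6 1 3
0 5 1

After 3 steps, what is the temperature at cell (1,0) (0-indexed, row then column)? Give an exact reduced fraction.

Answer: 164/45

Derivation:
Step 1: cell (1,0) = 19/4
Step 2: cell (1,0) = 409/120
Step 3: cell (1,0) = 164/45
Full grid after step 3:
  7013/2160 2015/576 7523/2160
  164/45 4187/1200 343/90
  1181/360 4319/1200 67/20
  6997/2160 8419/2880 2309/720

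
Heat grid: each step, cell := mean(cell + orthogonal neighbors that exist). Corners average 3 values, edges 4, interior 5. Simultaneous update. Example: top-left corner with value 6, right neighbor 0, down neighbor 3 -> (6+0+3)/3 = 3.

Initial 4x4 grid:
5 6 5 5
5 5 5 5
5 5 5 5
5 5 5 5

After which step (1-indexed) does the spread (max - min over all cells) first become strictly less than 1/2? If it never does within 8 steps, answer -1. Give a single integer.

Step 1: max=16/3, min=5, spread=1/3
  -> spread < 1/2 first at step 1
Step 2: max=631/120, min=5, spread=31/120
Step 3: max=5611/1080, min=5, spread=211/1080
Step 4: max=556843/108000, min=5, spread=16843/108000
Step 5: max=4998643/972000, min=45079/9000, spread=130111/972000
Step 6: max=149442367/29160000, min=2707159/540000, spread=3255781/29160000
Step 7: max=4474353691/874800000, min=2711107/540000, spread=82360351/874800000
Step 8: max=133971316891/26244000000, min=488506441/97200000, spread=2074577821/26244000000

Answer: 1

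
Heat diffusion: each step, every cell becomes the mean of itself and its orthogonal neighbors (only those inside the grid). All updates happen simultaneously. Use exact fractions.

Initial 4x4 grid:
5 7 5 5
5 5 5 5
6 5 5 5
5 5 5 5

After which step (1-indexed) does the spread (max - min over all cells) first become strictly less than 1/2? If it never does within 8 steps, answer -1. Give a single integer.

Answer: 3

Derivation:
Step 1: max=17/3, min=5, spread=2/3
Step 2: max=331/60, min=5, spread=31/60
Step 3: max=5897/1080, min=5, spread=497/1080
  -> spread < 1/2 first at step 3
Step 4: max=174803/32400, min=1129/225, spread=12227/32400
Step 5: max=5213933/972000, min=68053/13500, spread=314117/972000
Step 6: max=155432081/29160000, min=2732231/540000, spread=7891607/29160000
Step 7: max=4642670237/874800000, min=12342169/2430000, spread=199489397/874800000
Step 8: max=138734370053/26244000000, min=7428152587/1458000000, spread=5027623487/26244000000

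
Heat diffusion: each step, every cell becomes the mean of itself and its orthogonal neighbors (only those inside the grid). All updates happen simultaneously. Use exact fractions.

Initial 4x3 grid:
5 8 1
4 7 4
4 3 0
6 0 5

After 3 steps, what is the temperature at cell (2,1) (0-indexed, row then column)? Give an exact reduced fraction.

Step 1: cell (2,1) = 14/5
Step 2: cell (2,1) = 15/4
Step 3: cell (2,1) = 1383/400
Full grid after step 3:
  5561/1080 1509/320 9497/2160
  1327/288 881/200 269/72
  1175/288 1383/400 467/144
  7463/2160 1559/480 2939/1080

Answer: 1383/400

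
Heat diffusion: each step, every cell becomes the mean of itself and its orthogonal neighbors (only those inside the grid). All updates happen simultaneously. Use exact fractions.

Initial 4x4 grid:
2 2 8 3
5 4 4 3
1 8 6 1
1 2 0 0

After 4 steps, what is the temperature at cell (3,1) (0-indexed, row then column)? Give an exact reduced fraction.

Answer: 618659/216000

Derivation:
Step 1: cell (3,1) = 11/4
Step 2: cell (3,1) = 617/240
Step 3: cell (3,1) = 20201/7200
Step 4: cell (3,1) = 618659/216000
Full grid after step 4:
  20069/5400 93817/24000 869857/216000 125777/32400
  258481/72000 56573/15000 67387/18000 773797/216000
  701219/216000 299119/90000 35729/11250 124849/43200
  95353/32400 618659/216000 113767/43200 3959/1620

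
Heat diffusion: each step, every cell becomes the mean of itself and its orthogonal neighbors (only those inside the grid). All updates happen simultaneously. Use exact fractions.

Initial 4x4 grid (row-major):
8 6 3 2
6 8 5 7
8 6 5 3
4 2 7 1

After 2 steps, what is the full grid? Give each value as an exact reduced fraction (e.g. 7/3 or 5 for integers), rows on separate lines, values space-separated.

After step 1:
  20/3 25/4 4 4
  15/2 31/5 28/5 17/4
  6 29/5 26/5 4
  14/3 19/4 15/4 11/3
After step 2:
  245/36 1387/240 397/80 49/12
  791/120 627/100 101/20 357/80
  719/120 559/100 487/100 1027/240
  185/36 569/120 521/120 137/36

Answer: 245/36 1387/240 397/80 49/12
791/120 627/100 101/20 357/80
719/120 559/100 487/100 1027/240
185/36 569/120 521/120 137/36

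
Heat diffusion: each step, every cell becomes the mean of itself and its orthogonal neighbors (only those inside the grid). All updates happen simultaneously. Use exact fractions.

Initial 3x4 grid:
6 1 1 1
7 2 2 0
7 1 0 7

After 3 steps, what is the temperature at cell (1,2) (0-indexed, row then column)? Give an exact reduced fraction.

Step 1: cell (1,2) = 1
Step 2: cell (1,2) = 197/100
Step 3: cell (1,2) = 3941/2000
Full grid after step 3:
  8221/2160 20071/7200 13591/7200 641/432
  28471/7200 18163/6000 3941/2000 4507/2400
  159/40 929/300 8683/3600 443/216

Answer: 3941/2000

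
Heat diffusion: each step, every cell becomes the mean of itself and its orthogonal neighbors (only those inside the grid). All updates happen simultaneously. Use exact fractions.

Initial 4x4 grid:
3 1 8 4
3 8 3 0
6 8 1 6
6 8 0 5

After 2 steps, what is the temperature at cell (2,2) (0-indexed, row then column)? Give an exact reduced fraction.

Answer: 203/50

Derivation:
Step 1: cell (2,2) = 18/5
Step 2: cell (2,2) = 203/50
Full grid after step 2:
  37/9 239/60 17/4 15/4
  1061/240 124/25 389/100 57/16
  1417/240 513/100 203/50 811/240
  215/36 82/15 61/15 61/18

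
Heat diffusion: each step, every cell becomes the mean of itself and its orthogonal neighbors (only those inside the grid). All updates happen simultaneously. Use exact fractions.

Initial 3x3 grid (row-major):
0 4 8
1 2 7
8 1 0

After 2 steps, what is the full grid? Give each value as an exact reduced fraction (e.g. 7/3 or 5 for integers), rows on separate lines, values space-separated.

After step 1:
  5/3 7/2 19/3
  11/4 3 17/4
  10/3 11/4 8/3
After step 2:
  95/36 29/8 169/36
  43/16 13/4 65/16
  53/18 47/16 29/9

Answer: 95/36 29/8 169/36
43/16 13/4 65/16
53/18 47/16 29/9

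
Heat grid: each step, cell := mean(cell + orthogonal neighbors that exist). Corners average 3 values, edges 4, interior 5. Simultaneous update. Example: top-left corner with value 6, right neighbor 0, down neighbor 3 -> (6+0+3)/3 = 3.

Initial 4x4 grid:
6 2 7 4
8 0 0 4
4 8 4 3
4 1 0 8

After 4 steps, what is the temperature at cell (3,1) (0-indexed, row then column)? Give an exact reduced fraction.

Answer: 43843/12000

Derivation:
Step 1: cell (3,1) = 13/4
Step 2: cell (3,1) = 129/40
Step 3: cell (3,1) = 289/80
Step 4: cell (3,1) = 43843/12000
Full grid after step 4:
  27539/6480 107707/27000 1121/300 39401/10800
  456793/108000 70007/18000 108629/30000 5251/1440
  144899/36000 11341/3000 160969/45000 77101/21600
  527/135 43843/12000 76219/21600 29003/8100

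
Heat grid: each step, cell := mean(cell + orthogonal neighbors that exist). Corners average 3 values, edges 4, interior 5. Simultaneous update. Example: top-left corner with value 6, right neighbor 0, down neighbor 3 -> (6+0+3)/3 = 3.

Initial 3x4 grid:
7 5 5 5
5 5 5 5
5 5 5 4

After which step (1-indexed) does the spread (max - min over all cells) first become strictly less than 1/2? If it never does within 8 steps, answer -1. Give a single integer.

Step 1: max=17/3, min=14/3, spread=1
Step 2: max=50/9, min=85/18, spread=5/6
Step 3: max=581/108, min=1039/216, spread=41/72
Step 4: max=69017/12960, min=125383/25920, spread=4217/8640
  -> spread < 1/2 first at step 4
Step 5: max=4088617/777600, min=7600979/1555200, spread=38417/103680
Step 6: max=243638783/46656000, min=458725501/93312000, spread=1903471/6220800
Step 7: max=14522777257/2799360000, min=27692658239/5598720000, spread=18038617/74649600
Step 8: max=867491822963/167961600000, min=1668685256701/335923200000, spread=883978523/4478976000

Answer: 4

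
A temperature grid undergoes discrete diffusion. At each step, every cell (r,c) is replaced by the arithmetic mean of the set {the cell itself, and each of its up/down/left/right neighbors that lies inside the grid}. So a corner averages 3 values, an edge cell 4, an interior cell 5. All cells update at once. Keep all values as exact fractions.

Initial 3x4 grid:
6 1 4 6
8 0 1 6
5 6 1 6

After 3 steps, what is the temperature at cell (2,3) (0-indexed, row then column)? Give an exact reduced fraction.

Answer: 8429/2160

Derivation:
Step 1: cell (2,3) = 13/3
Step 2: cell (2,3) = 151/36
Step 3: cell (2,3) = 8429/2160
Full grid after step 3:
  499/120 2849/800 26261/7200 4297/1080
  60847/14400 1418/375 2621/750 58067/14400
  9737/2160 3427/900 13393/3600 8429/2160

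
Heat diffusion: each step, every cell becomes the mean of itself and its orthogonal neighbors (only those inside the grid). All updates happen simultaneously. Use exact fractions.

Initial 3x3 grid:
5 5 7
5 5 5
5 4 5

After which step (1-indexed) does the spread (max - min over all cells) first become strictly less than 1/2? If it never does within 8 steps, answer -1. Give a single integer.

Step 1: max=17/3, min=14/3, spread=1
Step 2: max=50/9, min=1133/240, spread=601/720
Step 3: max=718/135, min=10363/2160, spread=25/48
Step 4: max=170489/32400, min=634481/129600, spread=211/576
  -> spread < 1/2 first at step 4
Step 5: max=5040929/972000, min=38328307/7776000, spread=1777/6912
Step 6: max=601167851/116640000, min=2320459529/466560000, spread=14971/82944
Step 7: max=2240825167/437400000, min=139865657563/27993600000, spread=126121/995328
Step 8: max=2143903403309/419904000000, min=8426199691361/1679616000000, spread=1062499/11943936

Answer: 4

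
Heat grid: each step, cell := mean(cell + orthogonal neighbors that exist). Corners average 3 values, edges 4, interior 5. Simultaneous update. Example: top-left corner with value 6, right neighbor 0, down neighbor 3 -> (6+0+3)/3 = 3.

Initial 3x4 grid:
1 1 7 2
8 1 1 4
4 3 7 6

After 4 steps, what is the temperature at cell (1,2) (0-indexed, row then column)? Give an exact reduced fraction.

Answer: 441797/120000

Derivation:
Step 1: cell (1,2) = 4
Step 2: cell (1,2) = 341/100
Step 3: cell (1,2) = 3769/1000
Step 4: cell (1,2) = 441797/120000
Full grid after step 4:
  26761/8100 706301/216000 752021/216000 470041/129600
  1520407/432000 40163/11250 441797/120000 1133873/288000
  27307/7200 137821/36000 435323/108000 531491/129600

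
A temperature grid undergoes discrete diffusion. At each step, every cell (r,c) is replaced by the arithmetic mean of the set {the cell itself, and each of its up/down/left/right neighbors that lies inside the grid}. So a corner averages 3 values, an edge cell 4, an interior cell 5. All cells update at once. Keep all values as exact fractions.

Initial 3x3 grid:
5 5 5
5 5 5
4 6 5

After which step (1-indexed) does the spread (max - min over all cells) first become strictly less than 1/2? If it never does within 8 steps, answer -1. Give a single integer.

Step 1: max=16/3, min=19/4, spread=7/12
Step 2: max=77/15, min=59/12, spread=13/60
  -> spread < 1/2 first at step 2
Step 3: max=692/135, min=23773/4800, spread=7483/43200
Step 4: max=548221/108000, min=214943/43200, spread=21727/216000
Step 5: max=4927711/972000, min=28797319/5760000, spread=10906147/155520000
Step 6: max=589400059/116640000, min=778305287/155520000, spread=36295/746496
Step 7: max=8832515837/1749600000, min=46788237589/9331200000, spread=305773/8957952
Step 8: max=2117128579381/419904000000, min=2809421694383/559872000000, spread=2575951/107495424

Answer: 2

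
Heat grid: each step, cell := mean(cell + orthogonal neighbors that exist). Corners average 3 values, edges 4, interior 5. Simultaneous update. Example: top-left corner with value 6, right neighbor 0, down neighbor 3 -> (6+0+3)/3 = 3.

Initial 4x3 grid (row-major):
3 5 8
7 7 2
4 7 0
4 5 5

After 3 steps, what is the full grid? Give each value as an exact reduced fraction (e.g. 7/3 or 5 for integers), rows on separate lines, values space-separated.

Answer: 1921/360 24913/4800 199/40
12409/2400 10097/2000 11159/2400
36317/7200 27841/6000 31367/7200
2579/540 65969/14400 2219/540

Derivation:
After step 1:
  5 23/4 5
  21/4 28/5 17/4
  11/2 23/5 7/2
  13/3 21/4 10/3
After step 2:
  16/3 427/80 5
  427/80 509/100 367/80
  1181/240 489/100 941/240
  181/36 1051/240 145/36
After step 3:
  1921/360 24913/4800 199/40
  12409/2400 10097/2000 11159/2400
  36317/7200 27841/6000 31367/7200
  2579/540 65969/14400 2219/540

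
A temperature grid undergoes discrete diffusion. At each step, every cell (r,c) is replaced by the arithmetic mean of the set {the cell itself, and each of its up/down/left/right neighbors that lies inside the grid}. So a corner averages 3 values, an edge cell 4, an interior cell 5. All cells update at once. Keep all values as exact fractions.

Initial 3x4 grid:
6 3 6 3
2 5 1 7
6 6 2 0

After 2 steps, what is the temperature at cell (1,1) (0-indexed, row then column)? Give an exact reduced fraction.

Step 1: cell (1,1) = 17/5
Step 2: cell (1,1) = 221/50
Full grid after step 2:
  161/36 919/240 1067/240 34/9
  989/240 221/50 317/100 917/240
  85/18 113/30 71/20 8/3

Answer: 221/50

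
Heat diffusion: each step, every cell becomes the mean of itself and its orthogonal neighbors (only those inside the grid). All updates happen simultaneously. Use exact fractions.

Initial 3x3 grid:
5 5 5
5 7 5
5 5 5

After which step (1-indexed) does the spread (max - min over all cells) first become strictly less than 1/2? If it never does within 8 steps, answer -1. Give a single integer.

Answer: 2

Derivation:
Step 1: max=11/2, min=5, spread=1/2
Step 2: max=137/25, min=209/40, spread=51/200
  -> spread < 1/2 first at step 2
Step 3: max=12823/2400, min=947/180, spread=589/7200
Step 4: max=79943/15000, min=761081/144000, spread=31859/720000
Step 5: max=45891607/8640000, min=4764721/900000, spread=751427/43200000
Step 6: max=286634687/54000000, min=2747063129/518400000, spread=23149331/2592000000
Step 7: max=165002654263/31104000000, min=17174931889/3240000000, spread=616540643/155520000000
Step 8: max=1031112453983/194400000000, min=9895132008761/1866240000000, spread=17737747379/9331200000000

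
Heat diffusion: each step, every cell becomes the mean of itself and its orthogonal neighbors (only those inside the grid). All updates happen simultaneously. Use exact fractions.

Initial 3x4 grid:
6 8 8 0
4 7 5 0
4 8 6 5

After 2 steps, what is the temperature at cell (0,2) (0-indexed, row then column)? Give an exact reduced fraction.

Answer: 611/120

Derivation:
Step 1: cell (0,2) = 21/4
Step 2: cell (0,2) = 611/120
Full grid after step 2:
  37/6 249/40 611/120 125/36
  1379/240 607/100 507/100 421/120
  101/18 1439/240 1267/240 73/18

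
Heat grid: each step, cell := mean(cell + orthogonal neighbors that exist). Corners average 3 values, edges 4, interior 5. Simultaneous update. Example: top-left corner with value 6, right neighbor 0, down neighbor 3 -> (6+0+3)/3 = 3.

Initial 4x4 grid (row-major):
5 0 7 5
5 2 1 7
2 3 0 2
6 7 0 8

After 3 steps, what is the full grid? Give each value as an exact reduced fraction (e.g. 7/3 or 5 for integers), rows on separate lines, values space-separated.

Answer: 7037/2160 24689/7200 25913/7200 9359/2160
12247/3600 18011/6000 20969/6000 6647/1800
4277/1200 1337/400 17861/6000 6491/1800
2891/720 8479/2400 24869/7200 7187/2160

Derivation:
After step 1:
  10/3 7/2 13/4 19/3
  7/2 11/5 17/5 15/4
  4 14/5 6/5 17/4
  5 4 15/4 10/3
After step 2:
  31/9 737/240 989/240 40/9
  391/120 77/25 69/25 133/30
  153/40 71/25 77/25 47/15
  13/3 311/80 737/240 34/9
After step 3:
  7037/2160 24689/7200 25913/7200 9359/2160
  12247/3600 18011/6000 20969/6000 6647/1800
  4277/1200 1337/400 17861/6000 6491/1800
  2891/720 8479/2400 24869/7200 7187/2160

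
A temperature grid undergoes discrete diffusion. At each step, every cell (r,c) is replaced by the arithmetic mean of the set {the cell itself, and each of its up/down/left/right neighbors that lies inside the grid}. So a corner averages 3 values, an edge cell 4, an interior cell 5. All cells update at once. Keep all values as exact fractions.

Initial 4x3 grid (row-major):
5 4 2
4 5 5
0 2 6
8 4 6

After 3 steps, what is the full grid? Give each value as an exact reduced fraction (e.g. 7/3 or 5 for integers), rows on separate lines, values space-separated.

After step 1:
  13/3 4 11/3
  7/2 4 9/2
  7/2 17/5 19/4
  4 5 16/3
After step 2:
  71/18 4 73/18
  23/6 97/25 203/48
  18/5 413/100 1079/240
  25/6 133/30 181/36
After step 3:
  106/27 397/100 1769/432
  3433/900 8029/2000 29989/7200
  1573/400 24647/6000 32189/7200
  61/15 7991/1800 10049/2160

Answer: 106/27 397/100 1769/432
3433/900 8029/2000 29989/7200
1573/400 24647/6000 32189/7200
61/15 7991/1800 10049/2160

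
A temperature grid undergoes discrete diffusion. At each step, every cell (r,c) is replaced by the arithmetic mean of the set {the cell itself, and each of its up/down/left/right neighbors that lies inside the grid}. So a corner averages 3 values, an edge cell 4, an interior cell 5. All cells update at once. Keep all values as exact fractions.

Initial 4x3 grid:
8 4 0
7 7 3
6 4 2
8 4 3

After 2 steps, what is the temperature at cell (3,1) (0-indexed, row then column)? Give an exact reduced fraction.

Answer: 367/80

Derivation:
Step 1: cell (3,1) = 19/4
Step 2: cell (3,1) = 367/80
Full grid after step 2:
  217/36 221/48 121/36
  295/48 487/100 10/3
  477/80 118/25 17/5
  17/3 367/80 43/12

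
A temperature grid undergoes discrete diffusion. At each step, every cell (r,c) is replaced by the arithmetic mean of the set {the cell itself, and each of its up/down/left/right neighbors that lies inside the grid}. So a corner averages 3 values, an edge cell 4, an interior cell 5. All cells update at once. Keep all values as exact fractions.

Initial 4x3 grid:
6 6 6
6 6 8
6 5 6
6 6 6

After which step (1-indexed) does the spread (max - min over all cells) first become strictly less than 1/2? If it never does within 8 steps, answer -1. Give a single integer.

Answer: 3

Derivation:
Step 1: max=20/3, min=23/4, spread=11/12
Step 2: max=1537/240, min=35/6, spread=137/240
Step 3: max=13687/2160, min=2113/360, spread=1009/2160
  -> spread < 1/2 first at step 3
Step 4: max=81089/12960, min=50981/8640, spread=1847/5184
Step 5: max=1208341/194400, min=3074137/518400, spread=444317/1555200
Step 6: max=144172117/23328000, min=185291711/31104000, spread=4162667/18662400
Step 7: max=8616724583/1399680000, min=11156084509/1866240000, spread=199728961/1119744000
Step 8: max=515381791057/83980800000, min=671319515351/111974400000, spread=1902744727/13436928000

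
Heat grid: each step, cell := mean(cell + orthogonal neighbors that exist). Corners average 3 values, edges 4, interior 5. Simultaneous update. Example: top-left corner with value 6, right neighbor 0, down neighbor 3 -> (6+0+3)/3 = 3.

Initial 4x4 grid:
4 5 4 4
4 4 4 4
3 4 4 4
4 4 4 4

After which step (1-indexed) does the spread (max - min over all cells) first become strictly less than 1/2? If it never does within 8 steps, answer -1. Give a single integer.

Step 1: max=13/3, min=11/3, spread=2/3
Step 2: max=511/120, min=449/120, spread=31/60
Step 3: max=4967/1200, min=4109/1080, spread=3613/10800
  -> spread < 1/2 first at step 3
Step 4: max=444151/108000, min=25027/6480, spread=81103/324000
Step 5: max=4412897/1080000, min=3772109/972000, spread=1994983/9720000
Step 6: max=39533587/9720000, min=22792987/5832000, spread=2317913/14580000
Step 7: max=3944803277/972000000, min=3432040469/874800000, spread=1182824803/8748000000
Step 8: max=35436999067/8748000000, min=20671590307/5248800000, spread=1476522833/13122000000

Answer: 3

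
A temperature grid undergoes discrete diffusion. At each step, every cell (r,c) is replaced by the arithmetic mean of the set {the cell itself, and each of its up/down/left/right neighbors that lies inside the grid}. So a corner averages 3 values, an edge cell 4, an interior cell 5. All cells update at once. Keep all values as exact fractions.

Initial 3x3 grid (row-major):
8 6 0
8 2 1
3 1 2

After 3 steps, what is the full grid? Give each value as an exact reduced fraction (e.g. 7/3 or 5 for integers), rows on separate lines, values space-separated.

After step 1:
  22/3 4 7/3
  21/4 18/5 5/4
  4 2 4/3
After step 2:
  199/36 259/60 91/36
  1211/240 161/50 511/240
  15/4 41/15 55/36
After step 3:
  10721/2160 14033/3600 6461/2160
  63157/14400 3489/1000 33857/14400
  2767/720 2527/900 4601/2160

Answer: 10721/2160 14033/3600 6461/2160
63157/14400 3489/1000 33857/14400
2767/720 2527/900 4601/2160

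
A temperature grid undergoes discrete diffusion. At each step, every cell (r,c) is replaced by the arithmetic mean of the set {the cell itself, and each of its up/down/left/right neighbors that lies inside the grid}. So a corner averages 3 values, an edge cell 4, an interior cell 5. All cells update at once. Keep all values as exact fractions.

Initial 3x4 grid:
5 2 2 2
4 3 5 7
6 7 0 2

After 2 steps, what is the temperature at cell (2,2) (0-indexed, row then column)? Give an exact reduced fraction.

Answer: 139/40

Derivation:
Step 1: cell (2,2) = 7/2
Step 2: cell (2,2) = 139/40
Full grid after step 2:
  67/18 817/240 769/240 125/36
  541/120 191/50 357/100 211/60
  85/18 521/120 139/40 7/2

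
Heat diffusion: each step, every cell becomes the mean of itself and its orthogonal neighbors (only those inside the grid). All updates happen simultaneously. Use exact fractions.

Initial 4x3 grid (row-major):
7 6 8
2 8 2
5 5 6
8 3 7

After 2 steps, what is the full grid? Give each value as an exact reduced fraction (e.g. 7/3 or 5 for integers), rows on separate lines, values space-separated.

After step 1:
  5 29/4 16/3
  11/2 23/5 6
  5 27/5 5
  16/3 23/4 16/3
After step 2:
  71/12 1331/240 223/36
  201/40 23/4 157/30
  637/120 103/20 163/30
  193/36 1309/240 193/36

Answer: 71/12 1331/240 223/36
201/40 23/4 157/30
637/120 103/20 163/30
193/36 1309/240 193/36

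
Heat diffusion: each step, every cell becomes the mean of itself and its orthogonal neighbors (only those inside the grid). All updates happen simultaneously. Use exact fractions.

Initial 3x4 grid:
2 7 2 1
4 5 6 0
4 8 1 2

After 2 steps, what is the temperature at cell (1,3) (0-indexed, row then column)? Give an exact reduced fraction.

Answer: 141/80

Derivation:
Step 1: cell (1,3) = 9/4
Step 2: cell (1,3) = 141/80
Full grid after step 2:
  145/36 55/12 59/20 29/12
  233/48 421/100 193/50 141/80
  163/36 241/48 251/80 5/2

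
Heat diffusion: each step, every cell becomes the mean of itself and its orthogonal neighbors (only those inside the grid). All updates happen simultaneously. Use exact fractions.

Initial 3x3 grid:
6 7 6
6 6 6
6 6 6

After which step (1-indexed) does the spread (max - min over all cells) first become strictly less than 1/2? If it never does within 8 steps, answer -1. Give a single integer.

Answer: 1

Derivation:
Step 1: max=19/3, min=6, spread=1/3
  -> spread < 1/2 first at step 1
Step 2: max=1507/240, min=6, spread=67/240
Step 3: max=13397/2160, min=1207/200, spread=1807/10800
Step 4: max=5341963/864000, min=32761/5400, spread=33401/288000
Step 5: max=47885933/7776000, min=3283391/540000, spread=3025513/38880000
Step 6: max=19127326867/3110400000, min=175555949/28800000, spread=53531/995328
Step 7: max=1145776925849/186624000000, min=47447116051/7776000000, spread=450953/11943936
Step 8: max=68693543560603/11197440000000, min=5699728610519/933120000000, spread=3799043/143327232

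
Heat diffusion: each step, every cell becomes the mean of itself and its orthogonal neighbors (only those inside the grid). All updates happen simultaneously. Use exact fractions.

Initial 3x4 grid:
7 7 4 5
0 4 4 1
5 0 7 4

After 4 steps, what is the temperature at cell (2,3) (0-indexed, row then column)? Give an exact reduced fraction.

Step 1: cell (2,3) = 4
Step 2: cell (2,3) = 15/4
Step 3: cell (2,3) = 547/144
Step 4: cell (2,3) = 2029/540
Full grid after step 4:
  13499/3240 89851/21600 90191/21600 52051/12960
  40633/10800 141751/36000 8761/2250 338249/86400
  46031/12960 153977/43200 18073/4800 2029/540

Answer: 2029/540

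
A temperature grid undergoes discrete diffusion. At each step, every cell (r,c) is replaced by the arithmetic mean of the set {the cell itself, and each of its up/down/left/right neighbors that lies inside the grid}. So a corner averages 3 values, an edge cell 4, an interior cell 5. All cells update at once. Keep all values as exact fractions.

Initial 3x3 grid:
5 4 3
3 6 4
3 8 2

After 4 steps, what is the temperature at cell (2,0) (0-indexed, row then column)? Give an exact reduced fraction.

Answer: 14663/3240

Derivation:
Step 1: cell (2,0) = 14/3
Step 2: cell (2,0) = 41/9
Step 3: cell (2,0) = 497/108
Step 4: cell (2,0) = 14663/3240
Full grid after step 4:
  37483/8640 371779/86400 109639/25920
  770183/172800 105307/24000 750733/172800
  14663/3240 780733/172800 57407/12960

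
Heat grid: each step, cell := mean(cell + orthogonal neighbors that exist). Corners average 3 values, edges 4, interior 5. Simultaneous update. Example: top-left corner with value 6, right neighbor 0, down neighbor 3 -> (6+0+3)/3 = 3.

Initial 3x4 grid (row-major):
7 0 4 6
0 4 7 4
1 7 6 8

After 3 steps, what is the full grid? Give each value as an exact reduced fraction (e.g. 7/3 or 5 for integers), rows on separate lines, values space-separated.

Answer: 847/270 838/225 8179/1800 2153/432
1993/600 4003/1000 29653/6000 79817/14400
3863/1080 15683/3600 6511/1200 841/144

Derivation:
After step 1:
  7/3 15/4 17/4 14/3
  3 18/5 5 25/4
  8/3 9/2 7 6
After step 2:
  109/36 209/60 53/12 91/18
  29/10 397/100 261/50 263/48
  61/18 533/120 45/8 77/12
After step 3:
  847/270 838/225 8179/1800 2153/432
  1993/600 4003/1000 29653/6000 79817/14400
  3863/1080 15683/3600 6511/1200 841/144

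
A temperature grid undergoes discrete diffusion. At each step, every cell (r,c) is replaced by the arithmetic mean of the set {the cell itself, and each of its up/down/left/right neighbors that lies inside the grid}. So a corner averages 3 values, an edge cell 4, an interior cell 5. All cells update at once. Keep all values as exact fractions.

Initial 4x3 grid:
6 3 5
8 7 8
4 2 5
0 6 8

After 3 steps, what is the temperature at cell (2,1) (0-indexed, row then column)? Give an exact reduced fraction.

Answer: 30277/6000

Derivation:
Step 1: cell (2,1) = 24/5
Step 2: cell (2,1) = 473/100
Step 3: cell (2,1) = 30277/6000
Full grid after step 3:
  2959/540 26911/4800 12101/2160
  37939/7200 2681/500 10241/1800
  32519/7200 30277/6000 19447/3600
  9143/2160 16487/3600 2837/540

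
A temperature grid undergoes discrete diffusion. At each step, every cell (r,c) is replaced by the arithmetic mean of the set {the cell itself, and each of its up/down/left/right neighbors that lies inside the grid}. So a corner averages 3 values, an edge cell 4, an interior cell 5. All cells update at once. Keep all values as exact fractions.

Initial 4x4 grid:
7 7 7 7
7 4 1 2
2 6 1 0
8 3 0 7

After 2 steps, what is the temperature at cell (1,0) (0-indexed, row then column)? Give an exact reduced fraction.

Step 1: cell (1,0) = 5
Step 2: cell (1,0) = 91/16
Full grid after step 2:
  73/12 95/16 241/48 40/9
  91/16 449/100 88/25 10/3
  1097/240 99/25 261/100 67/30
  43/9 109/30 41/15 91/36

Answer: 91/16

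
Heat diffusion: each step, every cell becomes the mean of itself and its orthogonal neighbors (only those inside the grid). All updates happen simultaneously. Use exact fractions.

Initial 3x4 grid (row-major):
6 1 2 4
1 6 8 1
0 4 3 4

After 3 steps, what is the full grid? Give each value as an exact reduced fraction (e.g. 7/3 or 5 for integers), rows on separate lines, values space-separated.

Answer: 1391/432 2497/720 2627/720 1471/432
8993/2880 4237/1200 1459/400 3551/960
1301/432 1211/360 1361/360 1565/432

Derivation:
After step 1:
  8/3 15/4 15/4 7/3
  13/4 4 4 17/4
  5/3 13/4 19/4 8/3
After step 2:
  29/9 85/24 83/24 31/9
  139/48 73/20 83/20 53/16
  49/18 41/12 11/3 35/9
After step 3:
  1391/432 2497/720 2627/720 1471/432
  8993/2880 4237/1200 1459/400 3551/960
  1301/432 1211/360 1361/360 1565/432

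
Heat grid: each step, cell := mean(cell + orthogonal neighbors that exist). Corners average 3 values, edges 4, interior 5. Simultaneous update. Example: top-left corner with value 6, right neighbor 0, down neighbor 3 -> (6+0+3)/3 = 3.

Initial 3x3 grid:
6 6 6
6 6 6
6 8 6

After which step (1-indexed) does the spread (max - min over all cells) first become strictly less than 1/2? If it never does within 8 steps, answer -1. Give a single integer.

Answer: 3

Derivation:
Step 1: max=20/3, min=6, spread=2/3
Step 2: max=787/120, min=6, spread=67/120
Step 3: max=6917/1080, min=607/100, spread=1807/5400
  -> spread < 1/2 first at step 3
Step 4: max=2749963/432000, min=16561/2700, spread=33401/144000
Step 5: max=24557933/3888000, min=1663391/270000, spread=3025513/19440000
Step 6: max=9796126867/1555200000, min=89155949/14400000, spread=53531/497664
Step 7: max=585904925849/93312000000, min=24119116051/3888000000, spread=450953/5971968
Step 8: max=35101223560603/5598720000000, min=2900368610519/466560000000, spread=3799043/71663616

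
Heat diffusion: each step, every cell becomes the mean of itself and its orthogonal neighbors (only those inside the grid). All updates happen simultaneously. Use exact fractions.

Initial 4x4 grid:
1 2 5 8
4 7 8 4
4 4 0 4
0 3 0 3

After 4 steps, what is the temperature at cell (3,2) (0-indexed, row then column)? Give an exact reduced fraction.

Step 1: cell (3,2) = 3/2
Step 2: cell (3,2) = 527/240
Step 3: cell (3,2) = 17741/7200
Step 4: cell (3,2) = 599279/216000
Full grid after step 4:
  124387/32400 28621/6750 12701/2700 64679/12960
  391441/108000 70319/18000 781069/180000 192749/43200
  340249/108000 590621/180000 153137/45000 772769/216000
  179123/64800 587663/216000 599279/216000 5773/2025

Answer: 599279/216000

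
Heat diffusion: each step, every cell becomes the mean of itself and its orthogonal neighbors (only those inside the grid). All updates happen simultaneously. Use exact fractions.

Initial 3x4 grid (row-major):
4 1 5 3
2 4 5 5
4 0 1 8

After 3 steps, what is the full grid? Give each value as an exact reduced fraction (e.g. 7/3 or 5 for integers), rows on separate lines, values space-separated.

Answer: 3097/1080 11707/3600 3343/900 1837/432
20489/7200 17867/6000 943/250 20551/4800
1843/720 2371/800 25819/7200 455/108

Derivation:
After step 1:
  7/3 7/2 7/2 13/3
  7/2 12/5 4 21/4
  2 9/4 7/2 14/3
After step 2:
  28/9 44/15 23/6 157/36
  307/120 313/100 373/100 73/16
  31/12 203/80 173/48 161/36
After step 3:
  3097/1080 11707/3600 3343/900 1837/432
  20489/7200 17867/6000 943/250 20551/4800
  1843/720 2371/800 25819/7200 455/108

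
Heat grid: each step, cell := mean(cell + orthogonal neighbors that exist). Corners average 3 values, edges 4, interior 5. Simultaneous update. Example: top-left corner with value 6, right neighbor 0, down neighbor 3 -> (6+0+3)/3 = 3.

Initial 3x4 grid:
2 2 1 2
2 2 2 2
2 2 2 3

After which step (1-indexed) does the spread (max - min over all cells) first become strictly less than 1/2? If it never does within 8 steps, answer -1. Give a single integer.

Answer: 3

Derivation:
Step 1: max=7/3, min=5/3, spread=2/3
Step 2: max=41/18, min=209/120, spread=193/360
Step 3: max=2299/1080, min=2233/1200, spread=2893/10800
  -> spread < 1/2 first at step 3
Step 4: max=271621/129600, min=102259/54000, spread=130997/648000
Step 5: max=15944489/7776000, min=4142969/2160000, spread=5149003/38880000
Step 6: max=948688111/466560000, min=37643539/19440000, spread=1809727/18662400
Step 7: max=56439753749/27993600000, min=3783765191/1944000000, spread=9767674993/139968000000
Step 8: max=3371310944191/1679616000000, min=34161647071/17496000000, spread=734342603/13436928000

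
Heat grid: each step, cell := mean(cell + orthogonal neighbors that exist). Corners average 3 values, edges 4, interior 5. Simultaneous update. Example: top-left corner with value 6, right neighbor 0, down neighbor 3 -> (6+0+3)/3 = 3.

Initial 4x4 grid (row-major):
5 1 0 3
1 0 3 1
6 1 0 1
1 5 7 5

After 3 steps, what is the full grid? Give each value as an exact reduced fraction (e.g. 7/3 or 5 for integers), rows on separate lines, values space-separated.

Answer: 2221/1080 12779/7200 11459/7200 203/135
16499/7200 5791/3000 641/375 13349/7200
257/96 129/50 301/120 17741/7200
97/30 1531/480 23261/7200 3487/1080

Derivation:
After step 1:
  7/3 3/2 7/4 4/3
  3 6/5 4/5 2
  9/4 12/5 12/5 7/4
  4 7/2 17/4 13/3
After step 2:
  41/18 407/240 323/240 61/36
  527/240 89/50 163/100 353/240
  233/80 47/20 58/25 629/240
  13/4 283/80 869/240 31/9
After step 3:
  2221/1080 12779/7200 11459/7200 203/135
  16499/7200 5791/3000 641/375 13349/7200
  257/96 129/50 301/120 17741/7200
  97/30 1531/480 23261/7200 3487/1080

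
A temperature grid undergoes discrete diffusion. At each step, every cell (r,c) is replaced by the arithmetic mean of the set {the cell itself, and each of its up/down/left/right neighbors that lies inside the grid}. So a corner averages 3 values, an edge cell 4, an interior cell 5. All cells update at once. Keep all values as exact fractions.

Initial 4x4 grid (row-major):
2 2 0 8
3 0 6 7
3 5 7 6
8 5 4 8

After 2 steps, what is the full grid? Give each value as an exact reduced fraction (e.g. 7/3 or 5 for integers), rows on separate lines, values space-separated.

After step 1:
  7/3 1 4 5
  2 16/5 4 27/4
  19/4 4 28/5 7
  16/3 11/2 6 6
After step 2:
  16/9 79/30 7/2 21/4
  737/240 71/25 471/100 91/16
  193/48 461/100 133/25 507/80
  187/36 125/24 231/40 19/3

Answer: 16/9 79/30 7/2 21/4
737/240 71/25 471/100 91/16
193/48 461/100 133/25 507/80
187/36 125/24 231/40 19/3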